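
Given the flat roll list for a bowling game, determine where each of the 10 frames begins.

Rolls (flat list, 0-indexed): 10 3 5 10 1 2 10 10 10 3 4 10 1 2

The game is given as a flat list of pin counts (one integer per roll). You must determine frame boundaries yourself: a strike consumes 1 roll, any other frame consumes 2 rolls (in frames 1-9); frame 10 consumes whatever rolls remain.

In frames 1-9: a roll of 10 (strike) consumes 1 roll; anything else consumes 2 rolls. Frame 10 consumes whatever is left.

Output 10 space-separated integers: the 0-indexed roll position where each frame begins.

Answer: 0 1 3 4 6 7 8 9 11 12

Derivation:
Frame 1 starts at roll index 0: roll=10 (strike), consumes 1 roll
Frame 2 starts at roll index 1: rolls=3,5 (sum=8), consumes 2 rolls
Frame 3 starts at roll index 3: roll=10 (strike), consumes 1 roll
Frame 4 starts at roll index 4: rolls=1,2 (sum=3), consumes 2 rolls
Frame 5 starts at roll index 6: roll=10 (strike), consumes 1 roll
Frame 6 starts at roll index 7: roll=10 (strike), consumes 1 roll
Frame 7 starts at roll index 8: roll=10 (strike), consumes 1 roll
Frame 8 starts at roll index 9: rolls=3,4 (sum=7), consumes 2 rolls
Frame 9 starts at roll index 11: roll=10 (strike), consumes 1 roll
Frame 10 starts at roll index 12: 2 remaining rolls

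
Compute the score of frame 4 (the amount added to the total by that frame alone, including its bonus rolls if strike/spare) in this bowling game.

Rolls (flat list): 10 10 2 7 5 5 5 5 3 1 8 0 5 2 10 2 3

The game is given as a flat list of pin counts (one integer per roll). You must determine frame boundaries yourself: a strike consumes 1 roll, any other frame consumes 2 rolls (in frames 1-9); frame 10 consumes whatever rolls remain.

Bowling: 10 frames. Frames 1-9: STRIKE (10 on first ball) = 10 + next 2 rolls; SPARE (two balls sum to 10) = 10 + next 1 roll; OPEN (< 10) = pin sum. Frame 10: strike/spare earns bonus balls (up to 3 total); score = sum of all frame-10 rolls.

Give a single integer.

Frame 1: STRIKE. 10 + next two rolls (10+2) = 22. Cumulative: 22
Frame 2: STRIKE. 10 + next two rolls (2+7) = 19. Cumulative: 41
Frame 3: OPEN (2+7=9). Cumulative: 50
Frame 4: SPARE (5+5=10). 10 + next roll (5) = 15. Cumulative: 65
Frame 5: SPARE (5+5=10). 10 + next roll (3) = 13. Cumulative: 78
Frame 6: OPEN (3+1=4). Cumulative: 82

Answer: 15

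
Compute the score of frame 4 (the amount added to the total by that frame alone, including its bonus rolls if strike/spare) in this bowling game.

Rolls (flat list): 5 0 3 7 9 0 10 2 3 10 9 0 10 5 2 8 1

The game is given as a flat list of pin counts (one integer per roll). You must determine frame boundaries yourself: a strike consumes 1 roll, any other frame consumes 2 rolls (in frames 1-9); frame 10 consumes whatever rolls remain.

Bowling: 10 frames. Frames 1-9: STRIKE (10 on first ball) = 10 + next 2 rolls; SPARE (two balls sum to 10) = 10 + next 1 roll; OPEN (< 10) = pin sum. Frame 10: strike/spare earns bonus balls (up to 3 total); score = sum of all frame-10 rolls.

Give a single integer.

Answer: 15

Derivation:
Frame 1: OPEN (5+0=5). Cumulative: 5
Frame 2: SPARE (3+7=10). 10 + next roll (9) = 19. Cumulative: 24
Frame 3: OPEN (9+0=9). Cumulative: 33
Frame 4: STRIKE. 10 + next two rolls (2+3) = 15. Cumulative: 48
Frame 5: OPEN (2+3=5). Cumulative: 53
Frame 6: STRIKE. 10 + next two rolls (9+0) = 19. Cumulative: 72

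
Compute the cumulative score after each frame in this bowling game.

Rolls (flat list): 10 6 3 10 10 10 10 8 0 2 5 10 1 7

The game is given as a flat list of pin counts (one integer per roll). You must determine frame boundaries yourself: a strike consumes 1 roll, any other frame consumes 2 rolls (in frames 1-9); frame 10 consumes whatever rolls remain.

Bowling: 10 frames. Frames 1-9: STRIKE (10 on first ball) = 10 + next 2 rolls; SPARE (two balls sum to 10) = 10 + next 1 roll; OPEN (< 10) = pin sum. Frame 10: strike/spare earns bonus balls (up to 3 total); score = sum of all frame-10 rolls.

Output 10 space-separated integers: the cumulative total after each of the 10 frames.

Frame 1: STRIKE. 10 + next two rolls (6+3) = 19. Cumulative: 19
Frame 2: OPEN (6+3=9). Cumulative: 28
Frame 3: STRIKE. 10 + next two rolls (10+10) = 30. Cumulative: 58
Frame 4: STRIKE. 10 + next two rolls (10+10) = 30. Cumulative: 88
Frame 5: STRIKE. 10 + next two rolls (10+8) = 28. Cumulative: 116
Frame 6: STRIKE. 10 + next two rolls (8+0) = 18. Cumulative: 134
Frame 7: OPEN (8+0=8). Cumulative: 142
Frame 8: OPEN (2+5=7). Cumulative: 149
Frame 9: STRIKE. 10 + next two rolls (1+7) = 18. Cumulative: 167
Frame 10: OPEN. Sum of all frame-10 rolls (1+7) = 8. Cumulative: 175

Answer: 19 28 58 88 116 134 142 149 167 175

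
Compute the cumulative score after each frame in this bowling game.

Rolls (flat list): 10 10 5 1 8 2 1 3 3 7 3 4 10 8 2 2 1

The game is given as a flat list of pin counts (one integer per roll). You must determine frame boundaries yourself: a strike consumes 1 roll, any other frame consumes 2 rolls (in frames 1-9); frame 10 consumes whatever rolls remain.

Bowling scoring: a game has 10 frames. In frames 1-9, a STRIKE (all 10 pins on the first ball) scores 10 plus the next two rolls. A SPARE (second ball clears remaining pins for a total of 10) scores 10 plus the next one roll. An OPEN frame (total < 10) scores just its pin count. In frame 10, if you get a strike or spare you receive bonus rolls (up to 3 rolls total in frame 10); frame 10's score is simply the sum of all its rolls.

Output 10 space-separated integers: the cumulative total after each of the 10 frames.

Frame 1: STRIKE. 10 + next two rolls (10+5) = 25. Cumulative: 25
Frame 2: STRIKE. 10 + next two rolls (5+1) = 16. Cumulative: 41
Frame 3: OPEN (5+1=6). Cumulative: 47
Frame 4: SPARE (8+2=10). 10 + next roll (1) = 11. Cumulative: 58
Frame 5: OPEN (1+3=4). Cumulative: 62
Frame 6: SPARE (3+7=10). 10 + next roll (3) = 13. Cumulative: 75
Frame 7: OPEN (3+4=7). Cumulative: 82
Frame 8: STRIKE. 10 + next two rolls (8+2) = 20. Cumulative: 102
Frame 9: SPARE (8+2=10). 10 + next roll (2) = 12. Cumulative: 114
Frame 10: OPEN. Sum of all frame-10 rolls (2+1) = 3. Cumulative: 117

Answer: 25 41 47 58 62 75 82 102 114 117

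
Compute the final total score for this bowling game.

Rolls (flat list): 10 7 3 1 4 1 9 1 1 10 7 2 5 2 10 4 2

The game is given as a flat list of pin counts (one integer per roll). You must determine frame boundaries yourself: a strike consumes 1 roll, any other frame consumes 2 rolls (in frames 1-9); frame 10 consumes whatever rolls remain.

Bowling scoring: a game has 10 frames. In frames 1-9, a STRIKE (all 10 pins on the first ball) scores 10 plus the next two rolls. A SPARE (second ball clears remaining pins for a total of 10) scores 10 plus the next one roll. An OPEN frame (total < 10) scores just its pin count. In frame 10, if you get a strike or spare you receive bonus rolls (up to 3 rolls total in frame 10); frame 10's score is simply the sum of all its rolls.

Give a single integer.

Frame 1: STRIKE. 10 + next two rolls (7+3) = 20. Cumulative: 20
Frame 2: SPARE (7+3=10). 10 + next roll (1) = 11. Cumulative: 31
Frame 3: OPEN (1+4=5). Cumulative: 36
Frame 4: SPARE (1+9=10). 10 + next roll (1) = 11. Cumulative: 47
Frame 5: OPEN (1+1=2). Cumulative: 49
Frame 6: STRIKE. 10 + next two rolls (7+2) = 19. Cumulative: 68
Frame 7: OPEN (7+2=9). Cumulative: 77
Frame 8: OPEN (5+2=7). Cumulative: 84
Frame 9: STRIKE. 10 + next two rolls (4+2) = 16. Cumulative: 100
Frame 10: OPEN. Sum of all frame-10 rolls (4+2) = 6. Cumulative: 106

Answer: 106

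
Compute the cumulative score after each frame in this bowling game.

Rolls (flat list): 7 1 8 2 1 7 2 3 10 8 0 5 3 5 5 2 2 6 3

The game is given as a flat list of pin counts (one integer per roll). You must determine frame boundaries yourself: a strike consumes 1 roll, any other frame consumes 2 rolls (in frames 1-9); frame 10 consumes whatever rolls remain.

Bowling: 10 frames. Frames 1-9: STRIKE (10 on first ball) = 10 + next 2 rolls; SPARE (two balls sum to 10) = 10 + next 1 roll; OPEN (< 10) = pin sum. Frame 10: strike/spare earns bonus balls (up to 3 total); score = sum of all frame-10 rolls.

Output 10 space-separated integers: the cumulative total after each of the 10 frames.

Frame 1: OPEN (7+1=8). Cumulative: 8
Frame 2: SPARE (8+2=10). 10 + next roll (1) = 11. Cumulative: 19
Frame 3: OPEN (1+7=8). Cumulative: 27
Frame 4: OPEN (2+3=5). Cumulative: 32
Frame 5: STRIKE. 10 + next two rolls (8+0) = 18. Cumulative: 50
Frame 6: OPEN (8+0=8). Cumulative: 58
Frame 7: OPEN (5+3=8). Cumulative: 66
Frame 8: SPARE (5+5=10). 10 + next roll (2) = 12. Cumulative: 78
Frame 9: OPEN (2+2=4). Cumulative: 82
Frame 10: OPEN. Sum of all frame-10 rolls (6+3) = 9. Cumulative: 91

Answer: 8 19 27 32 50 58 66 78 82 91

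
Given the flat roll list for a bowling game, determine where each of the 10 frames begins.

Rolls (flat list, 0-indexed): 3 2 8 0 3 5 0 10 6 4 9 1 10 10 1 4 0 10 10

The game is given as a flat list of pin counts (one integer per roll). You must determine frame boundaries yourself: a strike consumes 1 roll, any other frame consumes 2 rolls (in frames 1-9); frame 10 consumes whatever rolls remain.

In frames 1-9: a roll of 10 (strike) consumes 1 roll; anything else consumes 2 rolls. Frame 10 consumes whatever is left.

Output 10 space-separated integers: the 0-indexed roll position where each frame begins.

Frame 1 starts at roll index 0: rolls=3,2 (sum=5), consumes 2 rolls
Frame 2 starts at roll index 2: rolls=8,0 (sum=8), consumes 2 rolls
Frame 3 starts at roll index 4: rolls=3,5 (sum=8), consumes 2 rolls
Frame 4 starts at roll index 6: rolls=0,10 (sum=10), consumes 2 rolls
Frame 5 starts at roll index 8: rolls=6,4 (sum=10), consumes 2 rolls
Frame 6 starts at roll index 10: rolls=9,1 (sum=10), consumes 2 rolls
Frame 7 starts at roll index 12: roll=10 (strike), consumes 1 roll
Frame 8 starts at roll index 13: roll=10 (strike), consumes 1 roll
Frame 9 starts at roll index 14: rolls=1,4 (sum=5), consumes 2 rolls
Frame 10 starts at roll index 16: 3 remaining rolls

Answer: 0 2 4 6 8 10 12 13 14 16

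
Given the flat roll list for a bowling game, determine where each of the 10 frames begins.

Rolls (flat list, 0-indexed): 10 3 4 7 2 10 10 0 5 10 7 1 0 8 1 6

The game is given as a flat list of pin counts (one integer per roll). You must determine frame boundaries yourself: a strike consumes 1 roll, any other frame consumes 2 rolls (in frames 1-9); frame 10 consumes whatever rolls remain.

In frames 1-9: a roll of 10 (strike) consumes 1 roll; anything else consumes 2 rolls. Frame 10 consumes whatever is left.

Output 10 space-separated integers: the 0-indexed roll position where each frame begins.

Answer: 0 1 3 5 6 7 9 10 12 14

Derivation:
Frame 1 starts at roll index 0: roll=10 (strike), consumes 1 roll
Frame 2 starts at roll index 1: rolls=3,4 (sum=7), consumes 2 rolls
Frame 3 starts at roll index 3: rolls=7,2 (sum=9), consumes 2 rolls
Frame 4 starts at roll index 5: roll=10 (strike), consumes 1 roll
Frame 5 starts at roll index 6: roll=10 (strike), consumes 1 roll
Frame 6 starts at roll index 7: rolls=0,5 (sum=5), consumes 2 rolls
Frame 7 starts at roll index 9: roll=10 (strike), consumes 1 roll
Frame 8 starts at roll index 10: rolls=7,1 (sum=8), consumes 2 rolls
Frame 9 starts at roll index 12: rolls=0,8 (sum=8), consumes 2 rolls
Frame 10 starts at roll index 14: 2 remaining rolls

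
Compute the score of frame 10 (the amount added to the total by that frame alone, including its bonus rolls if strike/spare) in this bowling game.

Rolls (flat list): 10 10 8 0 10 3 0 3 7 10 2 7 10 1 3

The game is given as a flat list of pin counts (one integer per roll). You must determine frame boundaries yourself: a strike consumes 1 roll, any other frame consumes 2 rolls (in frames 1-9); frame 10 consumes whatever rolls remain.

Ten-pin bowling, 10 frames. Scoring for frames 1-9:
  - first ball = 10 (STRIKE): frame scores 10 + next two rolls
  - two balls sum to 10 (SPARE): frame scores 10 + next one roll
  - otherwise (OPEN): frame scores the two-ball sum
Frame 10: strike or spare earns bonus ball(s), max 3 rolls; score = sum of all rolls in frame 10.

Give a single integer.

Frame 1: STRIKE. 10 + next two rolls (10+8) = 28. Cumulative: 28
Frame 2: STRIKE. 10 + next two rolls (8+0) = 18. Cumulative: 46
Frame 3: OPEN (8+0=8). Cumulative: 54
Frame 4: STRIKE. 10 + next two rolls (3+0) = 13. Cumulative: 67
Frame 5: OPEN (3+0=3). Cumulative: 70
Frame 6: SPARE (3+7=10). 10 + next roll (10) = 20. Cumulative: 90
Frame 7: STRIKE. 10 + next two rolls (2+7) = 19. Cumulative: 109
Frame 8: OPEN (2+7=9). Cumulative: 118
Frame 9: STRIKE. 10 + next two rolls (1+3) = 14. Cumulative: 132
Frame 10: OPEN. Sum of all frame-10 rolls (1+3) = 4. Cumulative: 136

Answer: 4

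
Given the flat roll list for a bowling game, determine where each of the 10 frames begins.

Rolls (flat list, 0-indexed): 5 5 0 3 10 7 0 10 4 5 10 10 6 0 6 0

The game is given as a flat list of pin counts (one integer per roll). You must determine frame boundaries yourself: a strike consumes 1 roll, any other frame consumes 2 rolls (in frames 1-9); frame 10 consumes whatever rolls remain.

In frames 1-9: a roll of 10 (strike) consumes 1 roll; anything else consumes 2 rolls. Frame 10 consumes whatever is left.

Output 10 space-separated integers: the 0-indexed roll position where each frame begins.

Frame 1 starts at roll index 0: rolls=5,5 (sum=10), consumes 2 rolls
Frame 2 starts at roll index 2: rolls=0,3 (sum=3), consumes 2 rolls
Frame 3 starts at roll index 4: roll=10 (strike), consumes 1 roll
Frame 4 starts at roll index 5: rolls=7,0 (sum=7), consumes 2 rolls
Frame 5 starts at roll index 7: roll=10 (strike), consumes 1 roll
Frame 6 starts at roll index 8: rolls=4,5 (sum=9), consumes 2 rolls
Frame 7 starts at roll index 10: roll=10 (strike), consumes 1 roll
Frame 8 starts at roll index 11: roll=10 (strike), consumes 1 roll
Frame 9 starts at roll index 12: rolls=6,0 (sum=6), consumes 2 rolls
Frame 10 starts at roll index 14: 2 remaining rolls

Answer: 0 2 4 5 7 8 10 11 12 14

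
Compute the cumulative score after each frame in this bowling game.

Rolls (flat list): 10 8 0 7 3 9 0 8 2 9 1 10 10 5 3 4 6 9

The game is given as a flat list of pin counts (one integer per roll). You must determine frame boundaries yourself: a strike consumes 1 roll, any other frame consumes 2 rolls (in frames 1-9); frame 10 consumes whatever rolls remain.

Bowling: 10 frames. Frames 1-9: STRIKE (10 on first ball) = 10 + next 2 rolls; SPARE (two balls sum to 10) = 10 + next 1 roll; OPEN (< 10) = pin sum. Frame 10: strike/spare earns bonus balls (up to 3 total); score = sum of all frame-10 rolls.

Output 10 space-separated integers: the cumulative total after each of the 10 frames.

Answer: 18 26 45 54 73 93 118 136 144 163

Derivation:
Frame 1: STRIKE. 10 + next two rolls (8+0) = 18. Cumulative: 18
Frame 2: OPEN (8+0=8). Cumulative: 26
Frame 3: SPARE (7+3=10). 10 + next roll (9) = 19. Cumulative: 45
Frame 4: OPEN (9+0=9). Cumulative: 54
Frame 5: SPARE (8+2=10). 10 + next roll (9) = 19. Cumulative: 73
Frame 6: SPARE (9+1=10). 10 + next roll (10) = 20. Cumulative: 93
Frame 7: STRIKE. 10 + next two rolls (10+5) = 25. Cumulative: 118
Frame 8: STRIKE. 10 + next two rolls (5+3) = 18. Cumulative: 136
Frame 9: OPEN (5+3=8). Cumulative: 144
Frame 10: SPARE. Sum of all frame-10 rolls (4+6+9) = 19. Cumulative: 163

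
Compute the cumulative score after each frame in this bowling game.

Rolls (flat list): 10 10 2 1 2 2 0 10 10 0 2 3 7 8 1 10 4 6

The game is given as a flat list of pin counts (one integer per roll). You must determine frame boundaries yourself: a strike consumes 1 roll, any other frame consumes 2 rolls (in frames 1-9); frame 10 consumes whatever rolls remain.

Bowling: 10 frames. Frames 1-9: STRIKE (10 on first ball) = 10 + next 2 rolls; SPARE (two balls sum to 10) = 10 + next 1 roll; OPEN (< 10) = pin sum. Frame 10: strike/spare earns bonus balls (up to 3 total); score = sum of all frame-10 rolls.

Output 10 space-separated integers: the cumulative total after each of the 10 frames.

Answer: 22 35 38 42 62 74 76 94 103 123

Derivation:
Frame 1: STRIKE. 10 + next two rolls (10+2) = 22. Cumulative: 22
Frame 2: STRIKE. 10 + next two rolls (2+1) = 13. Cumulative: 35
Frame 3: OPEN (2+1=3). Cumulative: 38
Frame 4: OPEN (2+2=4). Cumulative: 42
Frame 5: SPARE (0+10=10). 10 + next roll (10) = 20. Cumulative: 62
Frame 6: STRIKE. 10 + next two rolls (0+2) = 12. Cumulative: 74
Frame 7: OPEN (0+2=2). Cumulative: 76
Frame 8: SPARE (3+7=10). 10 + next roll (8) = 18. Cumulative: 94
Frame 9: OPEN (8+1=9). Cumulative: 103
Frame 10: STRIKE. Sum of all frame-10 rolls (10+4+6) = 20. Cumulative: 123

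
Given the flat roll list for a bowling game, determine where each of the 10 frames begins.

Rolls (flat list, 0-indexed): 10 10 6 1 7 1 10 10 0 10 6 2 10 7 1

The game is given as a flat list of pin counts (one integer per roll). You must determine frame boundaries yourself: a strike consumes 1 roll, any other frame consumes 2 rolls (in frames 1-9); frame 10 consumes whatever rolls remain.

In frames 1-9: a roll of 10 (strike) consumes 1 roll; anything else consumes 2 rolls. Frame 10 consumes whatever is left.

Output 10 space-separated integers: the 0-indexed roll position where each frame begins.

Frame 1 starts at roll index 0: roll=10 (strike), consumes 1 roll
Frame 2 starts at roll index 1: roll=10 (strike), consumes 1 roll
Frame 3 starts at roll index 2: rolls=6,1 (sum=7), consumes 2 rolls
Frame 4 starts at roll index 4: rolls=7,1 (sum=8), consumes 2 rolls
Frame 5 starts at roll index 6: roll=10 (strike), consumes 1 roll
Frame 6 starts at roll index 7: roll=10 (strike), consumes 1 roll
Frame 7 starts at roll index 8: rolls=0,10 (sum=10), consumes 2 rolls
Frame 8 starts at roll index 10: rolls=6,2 (sum=8), consumes 2 rolls
Frame 9 starts at roll index 12: roll=10 (strike), consumes 1 roll
Frame 10 starts at roll index 13: 2 remaining rolls

Answer: 0 1 2 4 6 7 8 10 12 13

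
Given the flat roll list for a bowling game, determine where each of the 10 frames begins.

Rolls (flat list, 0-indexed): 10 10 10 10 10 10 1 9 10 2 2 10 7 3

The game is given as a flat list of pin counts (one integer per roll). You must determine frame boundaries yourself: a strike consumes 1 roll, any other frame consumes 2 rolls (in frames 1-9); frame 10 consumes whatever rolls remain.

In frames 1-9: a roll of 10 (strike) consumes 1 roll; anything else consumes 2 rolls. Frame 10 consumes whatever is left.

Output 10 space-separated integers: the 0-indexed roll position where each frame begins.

Frame 1 starts at roll index 0: roll=10 (strike), consumes 1 roll
Frame 2 starts at roll index 1: roll=10 (strike), consumes 1 roll
Frame 3 starts at roll index 2: roll=10 (strike), consumes 1 roll
Frame 4 starts at roll index 3: roll=10 (strike), consumes 1 roll
Frame 5 starts at roll index 4: roll=10 (strike), consumes 1 roll
Frame 6 starts at roll index 5: roll=10 (strike), consumes 1 roll
Frame 7 starts at roll index 6: rolls=1,9 (sum=10), consumes 2 rolls
Frame 8 starts at roll index 8: roll=10 (strike), consumes 1 roll
Frame 9 starts at roll index 9: rolls=2,2 (sum=4), consumes 2 rolls
Frame 10 starts at roll index 11: 3 remaining rolls

Answer: 0 1 2 3 4 5 6 8 9 11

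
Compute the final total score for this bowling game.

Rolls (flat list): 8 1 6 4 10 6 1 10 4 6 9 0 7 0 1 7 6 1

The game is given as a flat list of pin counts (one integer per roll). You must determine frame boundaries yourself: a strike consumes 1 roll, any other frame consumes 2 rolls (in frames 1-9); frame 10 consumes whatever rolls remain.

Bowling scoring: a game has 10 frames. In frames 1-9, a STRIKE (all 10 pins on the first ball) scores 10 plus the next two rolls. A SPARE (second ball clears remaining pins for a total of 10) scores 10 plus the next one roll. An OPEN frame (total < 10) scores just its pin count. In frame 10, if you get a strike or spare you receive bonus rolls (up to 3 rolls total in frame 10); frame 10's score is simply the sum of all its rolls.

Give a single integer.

Frame 1: OPEN (8+1=9). Cumulative: 9
Frame 2: SPARE (6+4=10). 10 + next roll (10) = 20. Cumulative: 29
Frame 3: STRIKE. 10 + next two rolls (6+1) = 17. Cumulative: 46
Frame 4: OPEN (6+1=7). Cumulative: 53
Frame 5: STRIKE. 10 + next two rolls (4+6) = 20. Cumulative: 73
Frame 6: SPARE (4+6=10). 10 + next roll (9) = 19. Cumulative: 92
Frame 7: OPEN (9+0=9). Cumulative: 101
Frame 8: OPEN (7+0=7). Cumulative: 108
Frame 9: OPEN (1+7=8). Cumulative: 116
Frame 10: OPEN. Sum of all frame-10 rolls (6+1) = 7. Cumulative: 123

Answer: 123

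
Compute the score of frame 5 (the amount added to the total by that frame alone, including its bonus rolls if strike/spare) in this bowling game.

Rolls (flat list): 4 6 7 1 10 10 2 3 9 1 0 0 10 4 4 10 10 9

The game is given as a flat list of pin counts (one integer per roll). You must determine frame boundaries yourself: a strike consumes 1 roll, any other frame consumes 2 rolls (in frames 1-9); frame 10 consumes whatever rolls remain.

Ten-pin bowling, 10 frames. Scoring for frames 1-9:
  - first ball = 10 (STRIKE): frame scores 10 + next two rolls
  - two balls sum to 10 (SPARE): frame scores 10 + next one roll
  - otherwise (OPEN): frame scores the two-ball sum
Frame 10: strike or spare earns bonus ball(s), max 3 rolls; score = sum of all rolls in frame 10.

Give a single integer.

Frame 1: SPARE (4+6=10). 10 + next roll (7) = 17. Cumulative: 17
Frame 2: OPEN (7+1=8). Cumulative: 25
Frame 3: STRIKE. 10 + next two rolls (10+2) = 22. Cumulative: 47
Frame 4: STRIKE. 10 + next two rolls (2+3) = 15. Cumulative: 62
Frame 5: OPEN (2+3=5). Cumulative: 67
Frame 6: SPARE (9+1=10). 10 + next roll (0) = 10. Cumulative: 77
Frame 7: OPEN (0+0=0). Cumulative: 77

Answer: 5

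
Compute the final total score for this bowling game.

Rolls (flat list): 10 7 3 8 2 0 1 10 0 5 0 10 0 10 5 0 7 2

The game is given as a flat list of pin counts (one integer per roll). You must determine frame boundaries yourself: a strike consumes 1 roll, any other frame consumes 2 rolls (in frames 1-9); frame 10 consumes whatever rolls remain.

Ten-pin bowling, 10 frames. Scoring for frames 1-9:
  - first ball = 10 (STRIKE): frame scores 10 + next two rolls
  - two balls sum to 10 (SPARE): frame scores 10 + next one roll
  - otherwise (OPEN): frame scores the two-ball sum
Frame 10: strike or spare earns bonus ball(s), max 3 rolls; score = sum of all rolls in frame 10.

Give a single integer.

Frame 1: STRIKE. 10 + next two rolls (7+3) = 20. Cumulative: 20
Frame 2: SPARE (7+3=10). 10 + next roll (8) = 18. Cumulative: 38
Frame 3: SPARE (8+2=10). 10 + next roll (0) = 10. Cumulative: 48
Frame 4: OPEN (0+1=1). Cumulative: 49
Frame 5: STRIKE. 10 + next two rolls (0+5) = 15. Cumulative: 64
Frame 6: OPEN (0+5=5). Cumulative: 69
Frame 7: SPARE (0+10=10). 10 + next roll (0) = 10. Cumulative: 79
Frame 8: SPARE (0+10=10). 10 + next roll (5) = 15. Cumulative: 94
Frame 9: OPEN (5+0=5). Cumulative: 99
Frame 10: OPEN. Sum of all frame-10 rolls (7+2) = 9. Cumulative: 108

Answer: 108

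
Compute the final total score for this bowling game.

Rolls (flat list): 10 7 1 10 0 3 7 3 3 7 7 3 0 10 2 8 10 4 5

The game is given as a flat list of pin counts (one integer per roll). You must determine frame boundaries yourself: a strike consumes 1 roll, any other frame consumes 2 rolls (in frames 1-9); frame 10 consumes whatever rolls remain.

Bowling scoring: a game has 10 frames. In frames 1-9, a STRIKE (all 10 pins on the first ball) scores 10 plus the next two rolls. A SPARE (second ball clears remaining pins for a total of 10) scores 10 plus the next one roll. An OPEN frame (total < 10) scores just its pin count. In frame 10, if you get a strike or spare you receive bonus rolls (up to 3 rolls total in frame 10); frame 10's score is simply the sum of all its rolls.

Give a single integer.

Frame 1: STRIKE. 10 + next two rolls (7+1) = 18. Cumulative: 18
Frame 2: OPEN (7+1=8). Cumulative: 26
Frame 3: STRIKE. 10 + next two rolls (0+3) = 13. Cumulative: 39
Frame 4: OPEN (0+3=3). Cumulative: 42
Frame 5: SPARE (7+3=10). 10 + next roll (3) = 13. Cumulative: 55
Frame 6: SPARE (3+7=10). 10 + next roll (7) = 17. Cumulative: 72
Frame 7: SPARE (7+3=10). 10 + next roll (0) = 10. Cumulative: 82
Frame 8: SPARE (0+10=10). 10 + next roll (2) = 12. Cumulative: 94
Frame 9: SPARE (2+8=10). 10 + next roll (10) = 20. Cumulative: 114
Frame 10: STRIKE. Sum of all frame-10 rolls (10+4+5) = 19. Cumulative: 133

Answer: 133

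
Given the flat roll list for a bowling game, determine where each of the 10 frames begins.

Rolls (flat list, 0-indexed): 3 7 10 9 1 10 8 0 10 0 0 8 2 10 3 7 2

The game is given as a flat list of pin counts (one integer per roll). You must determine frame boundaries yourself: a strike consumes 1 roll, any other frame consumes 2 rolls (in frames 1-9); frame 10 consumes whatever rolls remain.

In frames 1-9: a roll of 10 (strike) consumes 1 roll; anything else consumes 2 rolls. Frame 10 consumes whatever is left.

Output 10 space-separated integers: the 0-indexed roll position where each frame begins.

Frame 1 starts at roll index 0: rolls=3,7 (sum=10), consumes 2 rolls
Frame 2 starts at roll index 2: roll=10 (strike), consumes 1 roll
Frame 3 starts at roll index 3: rolls=9,1 (sum=10), consumes 2 rolls
Frame 4 starts at roll index 5: roll=10 (strike), consumes 1 roll
Frame 5 starts at roll index 6: rolls=8,0 (sum=8), consumes 2 rolls
Frame 6 starts at roll index 8: roll=10 (strike), consumes 1 roll
Frame 7 starts at roll index 9: rolls=0,0 (sum=0), consumes 2 rolls
Frame 8 starts at roll index 11: rolls=8,2 (sum=10), consumes 2 rolls
Frame 9 starts at roll index 13: roll=10 (strike), consumes 1 roll
Frame 10 starts at roll index 14: 3 remaining rolls

Answer: 0 2 3 5 6 8 9 11 13 14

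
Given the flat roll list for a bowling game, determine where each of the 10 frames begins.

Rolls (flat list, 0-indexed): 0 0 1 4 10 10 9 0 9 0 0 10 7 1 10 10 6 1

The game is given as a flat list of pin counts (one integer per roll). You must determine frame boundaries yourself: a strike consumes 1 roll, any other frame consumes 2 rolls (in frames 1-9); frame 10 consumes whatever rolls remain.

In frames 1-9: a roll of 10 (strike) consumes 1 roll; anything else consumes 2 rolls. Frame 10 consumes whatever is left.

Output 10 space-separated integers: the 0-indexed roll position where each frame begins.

Frame 1 starts at roll index 0: rolls=0,0 (sum=0), consumes 2 rolls
Frame 2 starts at roll index 2: rolls=1,4 (sum=5), consumes 2 rolls
Frame 3 starts at roll index 4: roll=10 (strike), consumes 1 roll
Frame 4 starts at roll index 5: roll=10 (strike), consumes 1 roll
Frame 5 starts at roll index 6: rolls=9,0 (sum=9), consumes 2 rolls
Frame 6 starts at roll index 8: rolls=9,0 (sum=9), consumes 2 rolls
Frame 7 starts at roll index 10: rolls=0,10 (sum=10), consumes 2 rolls
Frame 8 starts at roll index 12: rolls=7,1 (sum=8), consumes 2 rolls
Frame 9 starts at roll index 14: roll=10 (strike), consumes 1 roll
Frame 10 starts at roll index 15: 3 remaining rolls

Answer: 0 2 4 5 6 8 10 12 14 15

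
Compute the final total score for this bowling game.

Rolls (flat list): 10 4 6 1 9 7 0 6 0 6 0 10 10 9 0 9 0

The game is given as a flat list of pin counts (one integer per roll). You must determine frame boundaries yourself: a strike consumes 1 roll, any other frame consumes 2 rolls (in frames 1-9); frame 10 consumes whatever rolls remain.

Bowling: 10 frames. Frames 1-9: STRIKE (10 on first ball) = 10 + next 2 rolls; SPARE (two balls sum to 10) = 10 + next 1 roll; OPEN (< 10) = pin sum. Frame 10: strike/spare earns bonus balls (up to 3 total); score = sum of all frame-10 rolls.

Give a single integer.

Answer: 133

Derivation:
Frame 1: STRIKE. 10 + next two rolls (4+6) = 20. Cumulative: 20
Frame 2: SPARE (4+6=10). 10 + next roll (1) = 11. Cumulative: 31
Frame 3: SPARE (1+9=10). 10 + next roll (7) = 17. Cumulative: 48
Frame 4: OPEN (7+0=7). Cumulative: 55
Frame 5: OPEN (6+0=6). Cumulative: 61
Frame 6: OPEN (6+0=6). Cumulative: 67
Frame 7: STRIKE. 10 + next two rolls (10+9) = 29. Cumulative: 96
Frame 8: STRIKE. 10 + next two rolls (9+0) = 19. Cumulative: 115
Frame 9: OPEN (9+0=9). Cumulative: 124
Frame 10: OPEN. Sum of all frame-10 rolls (9+0) = 9. Cumulative: 133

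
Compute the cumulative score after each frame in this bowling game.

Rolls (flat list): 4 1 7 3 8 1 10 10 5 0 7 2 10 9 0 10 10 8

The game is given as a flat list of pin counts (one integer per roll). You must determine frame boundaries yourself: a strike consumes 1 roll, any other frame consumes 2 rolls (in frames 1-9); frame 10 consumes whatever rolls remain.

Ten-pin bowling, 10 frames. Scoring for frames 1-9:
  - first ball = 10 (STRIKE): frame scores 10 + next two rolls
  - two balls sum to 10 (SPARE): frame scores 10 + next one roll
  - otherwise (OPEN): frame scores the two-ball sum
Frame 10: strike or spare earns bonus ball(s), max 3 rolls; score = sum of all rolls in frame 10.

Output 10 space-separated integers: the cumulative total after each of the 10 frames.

Answer: 5 23 32 57 72 77 86 105 114 142

Derivation:
Frame 1: OPEN (4+1=5). Cumulative: 5
Frame 2: SPARE (7+3=10). 10 + next roll (8) = 18. Cumulative: 23
Frame 3: OPEN (8+1=9). Cumulative: 32
Frame 4: STRIKE. 10 + next two rolls (10+5) = 25. Cumulative: 57
Frame 5: STRIKE. 10 + next two rolls (5+0) = 15. Cumulative: 72
Frame 6: OPEN (5+0=5). Cumulative: 77
Frame 7: OPEN (7+2=9). Cumulative: 86
Frame 8: STRIKE. 10 + next two rolls (9+0) = 19. Cumulative: 105
Frame 9: OPEN (9+0=9). Cumulative: 114
Frame 10: STRIKE. Sum of all frame-10 rolls (10+10+8) = 28. Cumulative: 142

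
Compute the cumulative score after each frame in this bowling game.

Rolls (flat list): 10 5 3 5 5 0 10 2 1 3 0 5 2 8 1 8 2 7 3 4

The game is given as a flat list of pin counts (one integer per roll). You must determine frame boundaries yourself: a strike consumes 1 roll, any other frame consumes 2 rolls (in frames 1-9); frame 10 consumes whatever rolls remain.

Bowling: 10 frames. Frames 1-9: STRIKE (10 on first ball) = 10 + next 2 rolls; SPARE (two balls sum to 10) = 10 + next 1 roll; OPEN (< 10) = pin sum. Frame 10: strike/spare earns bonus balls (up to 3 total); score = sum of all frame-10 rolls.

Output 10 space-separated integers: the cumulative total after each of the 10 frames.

Frame 1: STRIKE. 10 + next two rolls (5+3) = 18. Cumulative: 18
Frame 2: OPEN (5+3=8). Cumulative: 26
Frame 3: SPARE (5+5=10). 10 + next roll (0) = 10. Cumulative: 36
Frame 4: SPARE (0+10=10). 10 + next roll (2) = 12. Cumulative: 48
Frame 5: OPEN (2+1=3). Cumulative: 51
Frame 6: OPEN (3+0=3). Cumulative: 54
Frame 7: OPEN (5+2=7). Cumulative: 61
Frame 8: OPEN (8+1=9). Cumulative: 70
Frame 9: SPARE (8+2=10). 10 + next roll (7) = 17. Cumulative: 87
Frame 10: SPARE. Sum of all frame-10 rolls (7+3+4) = 14. Cumulative: 101

Answer: 18 26 36 48 51 54 61 70 87 101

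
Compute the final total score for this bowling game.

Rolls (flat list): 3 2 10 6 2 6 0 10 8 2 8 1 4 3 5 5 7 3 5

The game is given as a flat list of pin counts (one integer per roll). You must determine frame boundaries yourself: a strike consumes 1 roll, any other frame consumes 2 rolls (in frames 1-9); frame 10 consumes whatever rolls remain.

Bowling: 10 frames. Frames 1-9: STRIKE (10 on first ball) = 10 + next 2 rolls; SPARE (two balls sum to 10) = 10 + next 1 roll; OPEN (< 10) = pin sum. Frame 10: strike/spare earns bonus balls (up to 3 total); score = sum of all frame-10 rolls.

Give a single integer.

Answer: 123

Derivation:
Frame 1: OPEN (3+2=5). Cumulative: 5
Frame 2: STRIKE. 10 + next two rolls (6+2) = 18. Cumulative: 23
Frame 3: OPEN (6+2=8). Cumulative: 31
Frame 4: OPEN (6+0=6). Cumulative: 37
Frame 5: STRIKE. 10 + next two rolls (8+2) = 20. Cumulative: 57
Frame 6: SPARE (8+2=10). 10 + next roll (8) = 18. Cumulative: 75
Frame 7: OPEN (8+1=9). Cumulative: 84
Frame 8: OPEN (4+3=7). Cumulative: 91
Frame 9: SPARE (5+5=10). 10 + next roll (7) = 17. Cumulative: 108
Frame 10: SPARE. Sum of all frame-10 rolls (7+3+5) = 15. Cumulative: 123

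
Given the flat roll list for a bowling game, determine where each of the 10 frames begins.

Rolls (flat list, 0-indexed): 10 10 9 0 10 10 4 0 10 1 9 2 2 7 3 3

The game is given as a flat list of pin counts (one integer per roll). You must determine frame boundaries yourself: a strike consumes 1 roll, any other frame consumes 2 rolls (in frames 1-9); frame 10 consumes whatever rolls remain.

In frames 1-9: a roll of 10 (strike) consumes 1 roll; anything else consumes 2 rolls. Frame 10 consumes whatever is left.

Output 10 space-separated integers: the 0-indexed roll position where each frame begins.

Answer: 0 1 2 4 5 6 8 9 11 13

Derivation:
Frame 1 starts at roll index 0: roll=10 (strike), consumes 1 roll
Frame 2 starts at roll index 1: roll=10 (strike), consumes 1 roll
Frame 3 starts at roll index 2: rolls=9,0 (sum=9), consumes 2 rolls
Frame 4 starts at roll index 4: roll=10 (strike), consumes 1 roll
Frame 5 starts at roll index 5: roll=10 (strike), consumes 1 roll
Frame 6 starts at roll index 6: rolls=4,0 (sum=4), consumes 2 rolls
Frame 7 starts at roll index 8: roll=10 (strike), consumes 1 roll
Frame 8 starts at roll index 9: rolls=1,9 (sum=10), consumes 2 rolls
Frame 9 starts at roll index 11: rolls=2,2 (sum=4), consumes 2 rolls
Frame 10 starts at roll index 13: 3 remaining rolls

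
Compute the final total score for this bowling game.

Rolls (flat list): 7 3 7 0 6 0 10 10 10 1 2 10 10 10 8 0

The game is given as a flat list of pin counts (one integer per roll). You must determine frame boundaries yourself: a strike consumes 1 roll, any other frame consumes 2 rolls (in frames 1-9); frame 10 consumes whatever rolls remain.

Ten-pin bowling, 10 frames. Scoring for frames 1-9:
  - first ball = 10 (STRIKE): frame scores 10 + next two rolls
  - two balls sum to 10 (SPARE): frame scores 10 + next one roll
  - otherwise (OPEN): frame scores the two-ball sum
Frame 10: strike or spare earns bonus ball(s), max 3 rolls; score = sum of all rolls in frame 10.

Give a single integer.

Frame 1: SPARE (7+3=10). 10 + next roll (7) = 17. Cumulative: 17
Frame 2: OPEN (7+0=7). Cumulative: 24
Frame 3: OPEN (6+0=6). Cumulative: 30
Frame 4: STRIKE. 10 + next two rolls (10+10) = 30. Cumulative: 60
Frame 5: STRIKE. 10 + next two rolls (10+1) = 21. Cumulative: 81
Frame 6: STRIKE. 10 + next two rolls (1+2) = 13. Cumulative: 94
Frame 7: OPEN (1+2=3). Cumulative: 97
Frame 8: STRIKE. 10 + next two rolls (10+10) = 30. Cumulative: 127
Frame 9: STRIKE. 10 + next two rolls (10+8) = 28. Cumulative: 155
Frame 10: STRIKE. Sum of all frame-10 rolls (10+8+0) = 18. Cumulative: 173

Answer: 173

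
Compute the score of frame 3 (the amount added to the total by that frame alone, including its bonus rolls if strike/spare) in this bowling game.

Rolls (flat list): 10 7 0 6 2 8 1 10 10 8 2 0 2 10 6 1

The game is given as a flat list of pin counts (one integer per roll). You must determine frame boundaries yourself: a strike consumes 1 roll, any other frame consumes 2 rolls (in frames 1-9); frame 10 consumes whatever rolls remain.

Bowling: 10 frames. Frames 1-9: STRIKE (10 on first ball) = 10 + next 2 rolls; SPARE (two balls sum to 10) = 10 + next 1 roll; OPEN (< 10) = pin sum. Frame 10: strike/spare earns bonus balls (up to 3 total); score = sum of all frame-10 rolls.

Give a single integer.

Answer: 8

Derivation:
Frame 1: STRIKE. 10 + next two rolls (7+0) = 17. Cumulative: 17
Frame 2: OPEN (7+0=7). Cumulative: 24
Frame 3: OPEN (6+2=8). Cumulative: 32
Frame 4: OPEN (8+1=9). Cumulative: 41
Frame 5: STRIKE. 10 + next two rolls (10+8) = 28. Cumulative: 69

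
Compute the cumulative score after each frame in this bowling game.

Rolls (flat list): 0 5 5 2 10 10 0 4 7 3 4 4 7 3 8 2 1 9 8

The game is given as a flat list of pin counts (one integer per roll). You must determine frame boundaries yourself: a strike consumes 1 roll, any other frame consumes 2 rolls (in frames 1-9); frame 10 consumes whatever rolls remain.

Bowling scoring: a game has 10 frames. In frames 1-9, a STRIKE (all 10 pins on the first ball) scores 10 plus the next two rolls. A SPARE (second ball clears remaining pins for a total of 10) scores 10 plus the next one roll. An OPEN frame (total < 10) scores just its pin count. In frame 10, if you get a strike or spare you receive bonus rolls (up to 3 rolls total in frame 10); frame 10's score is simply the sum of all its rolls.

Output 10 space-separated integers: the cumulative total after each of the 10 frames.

Frame 1: OPEN (0+5=5). Cumulative: 5
Frame 2: OPEN (5+2=7). Cumulative: 12
Frame 3: STRIKE. 10 + next two rolls (10+0) = 20. Cumulative: 32
Frame 4: STRIKE. 10 + next two rolls (0+4) = 14. Cumulative: 46
Frame 5: OPEN (0+4=4). Cumulative: 50
Frame 6: SPARE (7+3=10). 10 + next roll (4) = 14. Cumulative: 64
Frame 7: OPEN (4+4=8). Cumulative: 72
Frame 8: SPARE (7+3=10). 10 + next roll (8) = 18. Cumulative: 90
Frame 9: SPARE (8+2=10). 10 + next roll (1) = 11. Cumulative: 101
Frame 10: SPARE. Sum of all frame-10 rolls (1+9+8) = 18. Cumulative: 119

Answer: 5 12 32 46 50 64 72 90 101 119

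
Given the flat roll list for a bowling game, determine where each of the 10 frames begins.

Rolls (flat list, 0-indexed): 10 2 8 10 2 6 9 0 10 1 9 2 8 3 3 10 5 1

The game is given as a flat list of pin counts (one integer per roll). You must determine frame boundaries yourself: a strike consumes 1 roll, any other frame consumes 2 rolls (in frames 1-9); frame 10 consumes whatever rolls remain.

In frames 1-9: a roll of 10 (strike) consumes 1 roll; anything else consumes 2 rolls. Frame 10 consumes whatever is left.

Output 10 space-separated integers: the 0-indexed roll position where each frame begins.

Frame 1 starts at roll index 0: roll=10 (strike), consumes 1 roll
Frame 2 starts at roll index 1: rolls=2,8 (sum=10), consumes 2 rolls
Frame 3 starts at roll index 3: roll=10 (strike), consumes 1 roll
Frame 4 starts at roll index 4: rolls=2,6 (sum=8), consumes 2 rolls
Frame 5 starts at roll index 6: rolls=9,0 (sum=9), consumes 2 rolls
Frame 6 starts at roll index 8: roll=10 (strike), consumes 1 roll
Frame 7 starts at roll index 9: rolls=1,9 (sum=10), consumes 2 rolls
Frame 8 starts at roll index 11: rolls=2,8 (sum=10), consumes 2 rolls
Frame 9 starts at roll index 13: rolls=3,3 (sum=6), consumes 2 rolls
Frame 10 starts at roll index 15: 3 remaining rolls

Answer: 0 1 3 4 6 8 9 11 13 15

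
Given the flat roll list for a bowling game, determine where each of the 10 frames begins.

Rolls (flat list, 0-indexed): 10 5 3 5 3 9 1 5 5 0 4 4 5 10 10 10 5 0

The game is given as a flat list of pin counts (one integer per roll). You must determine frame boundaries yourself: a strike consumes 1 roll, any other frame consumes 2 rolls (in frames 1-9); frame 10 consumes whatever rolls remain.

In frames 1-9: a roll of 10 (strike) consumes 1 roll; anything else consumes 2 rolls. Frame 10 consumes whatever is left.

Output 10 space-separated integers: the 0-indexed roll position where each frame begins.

Frame 1 starts at roll index 0: roll=10 (strike), consumes 1 roll
Frame 2 starts at roll index 1: rolls=5,3 (sum=8), consumes 2 rolls
Frame 3 starts at roll index 3: rolls=5,3 (sum=8), consumes 2 rolls
Frame 4 starts at roll index 5: rolls=9,1 (sum=10), consumes 2 rolls
Frame 5 starts at roll index 7: rolls=5,5 (sum=10), consumes 2 rolls
Frame 6 starts at roll index 9: rolls=0,4 (sum=4), consumes 2 rolls
Frame 7 starts at roll index 11: rolls=4,5 (sum=9), consumes 2 rolls
Frame 8 starts at roll index 13: roll=10 (strike), consumes 1 roll
Frame 9 starts at roll index 14: roll=10 (strike), consumes 1 roll
Frame 10 starts at roll index 15: 3 remaining rolls

Answer: 0 1 3 5 7 9 11 13 14 15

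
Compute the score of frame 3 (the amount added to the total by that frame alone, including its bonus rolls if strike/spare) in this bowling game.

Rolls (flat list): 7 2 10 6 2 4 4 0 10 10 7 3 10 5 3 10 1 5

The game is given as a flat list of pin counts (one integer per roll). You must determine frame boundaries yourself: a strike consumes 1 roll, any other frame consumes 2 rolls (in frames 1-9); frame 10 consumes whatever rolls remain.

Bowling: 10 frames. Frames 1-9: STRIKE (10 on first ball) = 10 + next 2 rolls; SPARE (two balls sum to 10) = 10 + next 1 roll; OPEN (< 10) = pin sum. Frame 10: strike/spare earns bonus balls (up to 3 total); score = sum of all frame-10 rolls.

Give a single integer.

Answer: 8

Derivation:
Frame 1: OPEN (7+2=9). Cumulative: 9
Frame 2: STRIKE. 10 + next two rolls (6+2) = 18. Cumulative: 27
Frame 3: OPEN (6+2=8). Cumulative: 35
Frame 4: OPEN (4+4=8). Cumulative: 43
Frame 5: SPARE (0+10=10). 10 + next roll (10) = 20. Cumulative: 63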